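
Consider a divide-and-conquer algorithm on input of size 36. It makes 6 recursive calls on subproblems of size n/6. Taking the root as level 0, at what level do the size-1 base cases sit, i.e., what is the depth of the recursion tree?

For divide and conquer with division factor 6:

Problem sizes at each level:
Level 0: 36
Level 1: 6
Level 2: 1

The root is level 0 and the size-1 base case is level 2 (the tree spans levels 0 through 2, i.e. 3 levels counting the root), so the depth is the number of divisions: log_6(36) = 2

The recursion tree depth is log_6(36) = 2. At each level, the problem size is divided by 6, so it takes 2 divisions to reduce to a base case of size 1. The algorithm makes 6 recursive calls at each level.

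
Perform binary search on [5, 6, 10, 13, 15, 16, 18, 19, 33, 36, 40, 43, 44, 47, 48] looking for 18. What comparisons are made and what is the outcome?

Binary search for 18 in [5, 6, 10, 13, 15, 16, 18, 19, 33, 36, 40, 43, 44, 47, 48]:

lo=0, hi=14, mid=7, arr[mid]=19 -> 19 > 18, search left half
lo=0, hi=6, mid=3, arr[mid]=13 -> 13 < 18, search right half
lo=4, hi=6, mid=5, arr[mid]=16 -> 16 < 18, search right half
lo=6, hi=6, mid=6, arr[mid]=18 -> Found target at index 6!

Binary search finds 18 at index 6 after 4 comparisons. The search repeatedly halves the search space by comparing with the middle element.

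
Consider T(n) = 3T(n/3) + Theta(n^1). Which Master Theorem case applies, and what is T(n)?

Master Theorem for T(n) = 3T(n/3) + O(n^1):

a = 3, b = 3, c = 1
log_b(a) = log_3(3) = 1.0000

Case 2: c = 1 = log_3(3) = 1.0000
T(n) = O(n^1 log n) = O(n log n)

For T(n) = 3T(n/3) + O(n^1): log_3(3) = 1.0000. This is Case 2 of the Master Theorem (c = log_b(a), equal work at all levels), giving O(n log n).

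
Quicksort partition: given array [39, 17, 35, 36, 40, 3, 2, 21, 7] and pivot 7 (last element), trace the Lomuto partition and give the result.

Lomuto partition with pivot = 7:

Initial array: [39, 17, 35, 36, 40, 3, 2, 21, 7]

arr[0]=39 > 7: no swap
arr[1]=17 > 7: no swap
arr[2]=35 > 7: no swap
arr[3]=36 > 7: no swap
arr[4]=40 > 7: no swap
arr[5]=3 <= 7: swap with position 0, array becomes [3, 17, 35, 36, 40, 39, 2, 21, 7]
arr[6]=2 <= 7: swap with position 1, array becomes [3, 2, 35, 36, 40, 39, 17, 21, 7]
arr[7]=21 > 7: no swap

Place pivot at position 2: [3, 2, 7, 36, 40, 39, 17, 21, 35]
Pivot position: 2

After partitioning with pivot 7, the array becomes [3, 2, 7, 36, 40, 39, 17, 21, 35]. The pivot is placed at index 2. All elements to the left of the pivot are <= 7, and all elements to the right are > 7.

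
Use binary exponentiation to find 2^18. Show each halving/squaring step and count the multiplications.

Computing 2^18 by squaring (build up from 2^1; each line after the first costs one multiplication):

2^1 = 2
2^2 = (2^1)^2 = 2^2 = 4
2^4 = (2^2)^2 = 4^2 = 16
2^8 = (2^4)^2 = 16^2 = 256
2^9 = 2 * 2^8 = 2 * 256 = 512
2^18 = (2^9)^2 = 512^2 = 262144

Result: 262144
Multiplications needed: 5 (5 lines after 2^1)

2^18 = 262144. Using exponentiation by squaring, this requires 5 multiplications. The key idea: if the exponent is even, square the half-power; if odd, multiply by the base once.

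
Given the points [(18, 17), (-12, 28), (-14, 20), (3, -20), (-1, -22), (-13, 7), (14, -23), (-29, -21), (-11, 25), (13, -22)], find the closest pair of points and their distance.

Computing all pairwise distances among 10 points:

d((18, 17), (-12, 28)) = 31.9531
d((18, 17), (-14, 20)) = 32.1403
d((18, 17), (3, -20)) = 39.9249
d((18, 17), (-1, -22)) = 43.382
d((18, 17), (-13, 7)) = 32.573
d((18, 17), (14, -23)) = 40.1995
d((18, 17), (-29, -21)) = 60.4401
d((18, 17), (-11, 25)) = 30.0832
d((18, 17), (13, -22)) = 39.3192
d((-12, 28), (-14, 20)) = 8.2462
d((-12, 28), (3, -20)) = 50.2892
d((-12, 28), (-1, -22)) = 51.1957
d((-12, 28), (-13, 7)) = 21.0238
d((-12, 28), (14, -23)) = 57.2451
d((-12, 28), (-29, -21)) = 51.8652
d((-12, 28), (-11, 25)) = 3.1623
d((-12, 28), (13, -22)) = 55.9017
d((-14, 20), (3, -20)) = 43.4626
d((-14, 20), (-1, -22)) = 43.9659
d((-14, 20), (-13, 7)) = 13.0384
d((-14, 20), (14, -23)) = 51.3128
d((-14, 20), (-29, -21)) = 43.6578
d((-14, 20), (-11, 25)) = 5.831
d((-14, 20), (13, -22)) = 49.93
d((3, -20), (-1, -22)) = 4.4721
d((3, -20), (-13, 7)) = 31.3847
d((3, -20), (14, -23)) = 11.4018
d((3, -20), (-29, -21)) = 32.0156
d((3, -20), (-11, 25)) = 47.1275
d((3, -20), (13, -22)) = 10.198
d((-1, -22), (-13, 7)) = 31.3847
d((-1, -22), (14, -23)) = 15.0333
d((-1, -22), (-29, -21)) = 28.0179
d((-1, -22), (-11, 25)) = 48.0521
d((-1, -22), (13, -22)) = 14.0
d((-13, 7), (14, -23)) = 40.3609
d((-13, 7), (-29, -21)) = 32.249
d((-13, 7), (-11, 25)) = 18.1108
d((-13, 7), (13, -22)) = 38.9487
d((14, -23), (-29, -21)) = 43.0465
d((14, -23), (-11, 25)) = 54.1202
d((14, -23), (13, -22)) = 1.4142 <-- minimum
d((-29, -21), (-11, 25)) = 49.3964
d((-29, -21), (13, -22)) = 42.0119
d((-11, 25), (13, -22)) = 52.7731

Closest pair: (14, -23) and (13, -22) with distance 1.4142

The closest pair is (14, -23) and (13, -22) with Euclidean distance 1.4142. For 10 points, brute-force pairwise comparison is shown above. For large n, the divide-and-conquer algorithm (sort by x, recurse on halves, check the dividing strip) achieves O(n log n).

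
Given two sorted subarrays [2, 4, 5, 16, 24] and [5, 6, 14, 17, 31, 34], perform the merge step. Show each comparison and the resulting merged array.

Merging process:

Compare 2 vs 5: take 2 from left. Merged: [2]
Compare 4 vs 5: take 4 from left. Merged: [2, 4]
Compare 5 vs 5: take 5 from left. Merged: [2, 4, 5]
Compare 16 vs 5: take 5 from right. Merged: [2, 4, 5, 5]
Compare 16 vs 6: take 6 from right. Merged: [2, 4, 5, 5, 6]
Compare 16 vs 14: take 14 from right. Merged: [2, 4, 5, 5, 6, 14]
Compare 16 vs 17: take 16 from left. Merged: [2, 4, 5, 5, 6, 14, 16]
Compare 24 vs 17: take 17 from right. Merged: [2, 4, 5, 5, 6, 14, 16, 17]
Compare 24 vs 31: take 24 from left. Merged: [2, 4, 5, 5, 6, 14, 16, 17, 24]
Append remaining from right: [31, 34]. Merged: [2, 4, 5, 5, 6, 14, 16, 17, 24, 31, 34]

Final merged array: [2, 4, 5, 5, 6, 14, 16, 17, 24, 31, 34]
Total comparisons: 9

The merged array is [2, 4, 5, 5, 6, 14, 16, 17, 24, 31, 34], requiring 9 comparisons. The merge step runs in O(n) time where n is the total number of elements.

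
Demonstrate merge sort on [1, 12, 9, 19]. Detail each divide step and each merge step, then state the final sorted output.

Merge sort trace:

Split: [1, 12, 9, 19] -> [1, 12] and [9, 19]
  Split: [1, 12] -> [1] and [12]
  Merge: [1] + [12] -> [1, 12]
  Split: [9, 19] -> [9] and [19]
  Merge: [9] + [19] -> [9, 19]
Merge: [1, 12] + [9, 19] -> [1, 9, 12, 19]

Final sorted array: [1, 9, 12, 19]

The merge sort proceeds by recursively splitting the array and merging sorted halves.
After all merges, the sorted array is [1, 9, 12, 19].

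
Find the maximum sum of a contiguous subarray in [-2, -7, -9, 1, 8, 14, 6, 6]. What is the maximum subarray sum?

Using Kadane's algorithm on [-2, -7, -9, 1, 8, 14, 6, 6]:

Scanning through the array:
Position 1 (value -7): max_ending_here = -7, max_so_far = -2
Position 2 (value -9): max_ending_here = -9, max_so_far = -2
Position 3 (value 1): max_ending_here = 1, max_so_far = 1
Position 4 (value 8): max_ending_here = 9, max_so_far = 9
Position 5 (value 14): max_ending_here = 23, max_so_far = 23
Position 6 (value 6): max_ending_here = 29, max_so_far = 29
Position 7 (value 6): max_ending_here = 35, max_so_far = 35

Maximum subarray: [1, 8, 14, 6, 6]
Maximum sum: 35

The maximum subarray is [1, 8, 14, 6, 6] with sum 35. This subarray runs from index 3 to index 7.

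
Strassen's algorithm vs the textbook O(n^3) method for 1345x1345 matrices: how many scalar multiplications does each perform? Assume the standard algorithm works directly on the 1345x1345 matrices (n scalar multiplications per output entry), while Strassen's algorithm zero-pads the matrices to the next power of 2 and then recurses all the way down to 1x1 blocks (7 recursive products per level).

Matrix multiplication for 1345x1345 matrices:

Strassen's algorithm requires power-of-2 dimensions. Pad 1345x1345 to 2048x2048 (next power of 2).

Standard algorithm: 1345^3 = 2433138625 multiplications
Strassen's algorithm: 7^(log2(2048)) = 7^11 = 1977326743 multiplications
Savings: 2433138625 - 1977326743 = 455811882 multiplications

Standard: 2433138625 multiplications (1345^3). Strassen: 1977326743 multiplications (7^11, after padding to 2048x2048). Strassen reduces 8 recursive multiplications to 7 at each level.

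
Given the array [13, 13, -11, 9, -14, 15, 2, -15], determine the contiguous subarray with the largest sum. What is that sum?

Using Kadane's algorithm on [13, 13, -11, 9, -14, 15, 2, -15]:

Scanning through the array:
Position 1 (value 13): max_ending_here = 26, max_so_far = 26
Position 2 (value -11): max_ending_here = 15, max_so_far = 26
Position 3 (value 9): max_ending_here = 24, max_so_far = 26
Position 4 (value -14): max_ending_here = 10, max_so_far = 26
Position 5 (value 15): max_ending_here = 25, max_so_far = 26
Position 6 (value 2): max_ending_here = 27, max_so_far = 27
Position 7 (value -15): max_ending_here = 12, max_so_far = 27

Maximum subarray: [13, 13, -11, 9, -14, 15, 2]
Maximum sum: 27

The maximum subarray is [13, 13, -11, 9, -14, 15, 2] with sum 27. This subarray runs from index 0 to index 6.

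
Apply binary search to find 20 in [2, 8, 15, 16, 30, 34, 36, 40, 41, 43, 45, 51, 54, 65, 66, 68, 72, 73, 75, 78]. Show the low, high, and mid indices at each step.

Binary search for 20 in [2, 8, 15, 16, 30, 34, 36, 40, 41, 43, 45, 51, 54, 65, 66, 68, 72, 73, 75, 78]:

lo=0, hi=19, mid=9, arr[mid]=43 -> 43 > 20, search left half
lo=0, hi=8, mid=4, arr[mid]=30 -> 30 > 20, search left half
lo=0, hi=3, mid=1, arr[mid]=8 -> 8 < 20, search right half
lo=2, hi=3, mid=2, arr[mid]=15 -> 15 < 20, search right half
lo=3, hi=3, mid=3, arr[mid]=16 -> 16 < 20, search right half
lo=4 > hi=3, target 20 not found

Binary search determines that 20 is not in the array after 5 comparisons. The search space was exhausted without finding the target.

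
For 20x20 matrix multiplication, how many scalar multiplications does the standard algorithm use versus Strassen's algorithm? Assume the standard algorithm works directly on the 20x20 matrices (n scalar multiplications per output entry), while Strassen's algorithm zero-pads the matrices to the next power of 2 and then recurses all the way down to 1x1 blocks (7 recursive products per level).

Matrix multiplication for 20x20 matrices:

Strassen's algorithm requires power-of-2 dimensions. Pad 20x20 to 32x32 (next power of 2).

Standard algorithm: 20^3 = 8000 multiplications
Strassen's algorithm: 7^(log2(32)) = 7^5 = 16807 multiplications
Difference: 8000 - 16807 = -8807 (Strassen uses MORE here due to padding overhead — for small or just-over-power-of-2 n, padding can outweigh the per-level savings)

Standard: 8000 multiplications (20^3). Strassen: 16807 multiplications (7^5, after padding to 32x32). Strassen reduces 8 recursive multiplications to 7 at each level.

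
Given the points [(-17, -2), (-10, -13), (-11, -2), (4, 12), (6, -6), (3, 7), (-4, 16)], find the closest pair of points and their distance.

Computing all pairwise distances among 7 points:

d((-17, -2), (-10, -13)) = 13.0384
d((-17, -2), (-11, -2)) = 6.0
d((-17, -2), (4, 12)) = 25.2389
d((-17, -2), (6, -6)) = 23.3452
d((-17, -2), (3, 7)) = 21.9317
d((-17, -2), (-4, 16)) = 22.2036
d((-10, -13), (-11, -2)) = 11.0454
d((-10, -13), (4, 12)) = 28.6531
d((-10, -13), (6, -6)) = 17.4642
d((-10, -13), (3, 7)) = 23.8537
d((-10, -13), (-4, 16)) = 29.6142
d((-11, -2), (4, 12)) = 20.5183
d((-11, -2), (6, -6)) = 17.4642
d((-11, -2), (3, 7)) = 16.6433
d((-11, -2), (-4, 16)) = 19.3132
d((4, 12), (6, -6)) = 18.1108
d((4, 12), (3, 7)) = 5.099 <-- minimum
d((4, 12), (-4, 16)) = 8.9443
d((6, -6), (3, 7)) = 13.3417
d((6, -6), (-4, 16)) = 24.1661
d((3, 7), (-4, 16)) = 11.4018

Closest pair: (4, 12) and (3, 7) with distance 5.099

The closest pair is (4, 12) and (3, 7) with Euclidean distance 5.099. For 7 points, brute-force pairwise comparison is shown above. For large n, the divide-and-conquer algorithm (sort by x, recurse on halves, check the dividing strip) achieves O(n log n).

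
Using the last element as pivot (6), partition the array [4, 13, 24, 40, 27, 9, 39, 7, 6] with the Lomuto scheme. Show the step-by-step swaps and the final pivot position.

Lomuto partition with pivot = 6:

Initial array: [4, 13, 24, 40, 27, 9, 39, 7, 6]

arr[0]=4 <= 6: swap with position 0, array becomes [4, 13, 24, 40, 27, 9, 39, 7, 6]
arr[1]=13 > 6: no swap
arr[2]=24 > 6: no swap
arr[3]=40 > 6: no swap
arr[4]=27 > 6: no swap
arr[5]=9 > 6: no swap
arr[6]=39 > 6: no swap
arr[7]=7 > 6: no swap

Place pivot at position 1: [4, 6, 24, 40, 27, 9, 39, 7, 13]
Pivot position: 1

After partitioning with pivot 6, the array becomes [4, 6, 24, 40, 27, 9, 39, 7, 13]. The pivot is placed at index 1. All elements to the left of the pivot are <= 6, and all elements to the right are > 6.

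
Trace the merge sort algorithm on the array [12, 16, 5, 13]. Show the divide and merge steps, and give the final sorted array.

Merge sort trace:

Split: [12, 16, 5, 13] -> [12, 16] and [5, 13]
  Split: [12, 16] -> [12] and [16]
  Merge: [12] + [16] -> [12, 16]
  Split: [5, 13] -> [5] and [13]
  Merge: [5] + [13] -> [5, 13]
Merge: [12, 16] + [5, 13] -> [5, 12, 13, 16]

Final sorted array: [5, 12, 13, 16]

The merge sort proceeds by recursively splitting the array and merging sorted halves.
After all merges, the sorted array is [5, 12, 13, 16].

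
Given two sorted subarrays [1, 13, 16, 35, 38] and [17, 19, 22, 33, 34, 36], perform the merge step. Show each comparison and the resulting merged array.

Merging process:

Compare 1 vs 17: take 1 from left. Merged: [1]
Compare 13 vs 17: take 13 from left. Merged: [1, 13]
Compare 16 vs 17: take 16 from left. Merged: [1, 13, 16]
Compare 35 vs 17: take 17 from right. Merged: [1, 13, 16, 17]
Compare 35 vs 19: take 19 from right. Merged: [1, 13, 16, 17, 19]
Compare 35 vs 22: take 22 from right. Merged: [1, 13, 16, 17, 19, 22]
Compare 35 vs 33: take 33 from right. Merged: [1, 13, 16, 17, 19, 22, 33]
Compare 35 vs 34: take 34 from right. Merged: [1, 13, 16, 17, 19, 22, 33, 34]
Compare 35 vs 36: take 35 from left. Merged: [1, 13, 16, 17, 19, 22, 33, 34, 35]
Compare 38 vs 36: take 36 from right. Merged: [1, 13, 16, 17, 19, 22, 33, 34, 35, 36]
Append remaining from left: [38]. Merged: [1, 13, 16, 17, 19, 22, 33, 34, 35, 36, 38]

Final merged array: [1, 13, 16, 17, 19, 22, 33, 34, 35, 36, 38]
Total comparisons: 10

The merged array is [1, 13, 16, 17, 19, 22, 33, 34, 35, 36, 38], requiring 10 comparisons. The merge step runs in O(n) time where n is the total number of elements.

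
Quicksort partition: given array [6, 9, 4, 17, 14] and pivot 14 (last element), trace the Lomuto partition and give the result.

Lomuto partition with pivot = 14:

Initial array: [6, 9, 4, 17, 14]

arr[0]=6 <= 14: swap with position 0, array becomes [6, 9, 4, 17, 14]
arr[1]=9 <= 14: swap with position 1, array becomes [6, 9, 4, 17, 14]
arr[2]=4 <= 14: swap with position 2, array becomes [6, 9, 4, 17, 14]
arr[3]=17 > 14: no swap

Place pivot at position 3: [6, 9, 4, 14, 17]
Pivot position: 3

After partitioning with pivot 14, the array becomes [6, 9, 4, 14, 17]. The pivot is placed at index 3. All elements to the left of the pivot are <= 14, and all elements to the right are > 14.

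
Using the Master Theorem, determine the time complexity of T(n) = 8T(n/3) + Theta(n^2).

Master Theorem for T(n) = 8T(n/3) + O(n^2):

a = 8, b = 3, c = 2
log_b(a) = log_3(8) = 1.8928

Case 3: c = 2 > log_3(8) = 1.8928
T(n) = O(n^2) = O(n^2)

For T(n) = 8T(n/3) + O(n^2): log_3(8) = 1.8928. This is Case 3 of the Master Theorem (c > log_b(a), work dominated by root), giving O(n^2).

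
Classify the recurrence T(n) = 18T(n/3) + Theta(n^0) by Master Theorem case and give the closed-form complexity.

Master Theorem for T(n) = 18T(n/3) + O(n^0):

a = 18, b = 3, c = 0
log_b(a) = log_3(18) = 2.6309

Case 1: c = 0 < log_3(18) = 2.6309
T(n) = O(n^(log_3 18))

For T(n) = 18T(n/3) + O(n^0): log_3(18) = 2.6309. This is Case 1 of the Master Theorem (c < log_b(a), work dominated by leaves), giving O(n^(log_3 18)).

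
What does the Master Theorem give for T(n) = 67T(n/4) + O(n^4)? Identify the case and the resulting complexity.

Master Theorem for T(n) = 67T(n/4) + O(n^4):

a = 67, b = 4, c = 4
log_b(a) = log_4(67) = 3.0330

Case 3: c = 4 > log_4(67) = 3.0330
T(n) = O(n^4) = O(n^4)

For T(n) = 67T(n/4) + O(n^4): log_4(67) = 3.0330. This is Case 3 of the Master Theorem (c > log_b(a), work dominated by root), giving O(n^4).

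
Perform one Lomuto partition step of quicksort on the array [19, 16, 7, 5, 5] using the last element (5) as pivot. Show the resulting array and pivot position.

Lomuto partition with pivot = 5:

Initial array: [19, 16, 7, 5, 5]

arr[0]=19 > 5: no swap
arr[1]=16 > 5: no swap
arr[2]=7 > 5: no swap
arr[3]=5 <= 5: swap with position 0, array becomes [5, 16, 7, 19, 5]

Place pivot at position 1: [5, 5, 7, 19, 16]
Pivot position: 1

After partitioning with pivot 5, the array becomes [5, 5, 7, 19, 16]. The pivot is placed at index 1. All elements to the left of the pivot are <= 5, and all elements to the right are > 5.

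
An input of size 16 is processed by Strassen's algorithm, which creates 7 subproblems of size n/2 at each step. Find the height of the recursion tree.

For divide and conquer with division factor 2:

Problem sizes at each level:
Level 0: 16
Level 1: 8
Level 2: 4
Level 3: 2
Level 4: 1

The root is level 0 and the size-1 base case is level 4 (the tree spans levels 0 through 4, i.e. 5 levels counting the root), so the depth is the number of divisions: log_2(16) = 4

The recursion tree depth is log_2(16) = 4. At each level, the problem size is divided by 2, so it takes 4 divisions to reduce to a base case of size 1. The algorithm makes 7 recursive calls at each level.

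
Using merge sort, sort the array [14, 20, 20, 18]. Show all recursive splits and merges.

Merge sort trace:

Split: [14, 20, 20, 18] -> [14, 20] and [20, 18]
  Split: [14, 20] -> [14] and [20]
  Merge: [14] + [20] -> [14, 20]
  Split: [20, 18] -> [20] and [18]
  Merge: [20] + [18] -> [18, 20]
Merge: [14, 20] + [18, 20] -> [14, 18, 20, 20]

Final sorted array: [14, 18, 20, 20]

The merge sort proceeds by recursively splitting the array and merging sorted halves.
After all merges, the sorted array is [14, 18, 20, 20].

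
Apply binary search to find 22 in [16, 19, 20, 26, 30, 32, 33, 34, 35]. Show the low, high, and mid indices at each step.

Binary search for 22 in [16, 19, 20, 26, 30, 32, 33, 34, 35]:

lo=0, hi=8, mid=4, arr[mid]=30 -> 30 > 22, search left half
lo=0, hi=3, mid=1, arr[mid]=19 -> 19 < 22, search right half
lo=2, hi=3, mid=2, arr[mid]=20 -> 20 < 22, search right half
lo=3, hi=3, mid=3, arr[mid]=26 -> 26 > 22, search left half
lo=3 > hi=2, target 22 not found

Binary search determines that 22 is not in the array after 4 comparisons. The search space was exhausted without finding the target.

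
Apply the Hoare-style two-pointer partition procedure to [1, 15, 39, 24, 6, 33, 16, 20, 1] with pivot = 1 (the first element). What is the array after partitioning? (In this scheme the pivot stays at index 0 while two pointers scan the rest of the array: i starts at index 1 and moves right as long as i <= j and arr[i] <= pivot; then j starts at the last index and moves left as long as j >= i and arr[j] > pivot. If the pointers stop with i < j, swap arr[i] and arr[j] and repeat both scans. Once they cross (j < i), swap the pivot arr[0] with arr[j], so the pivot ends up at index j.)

Hoare-style two-pointer partition with pivot = 1:

Initial array: [1, 15, 39, 24, 6, 33, 16, 20, 1]

Pointers start at i = 1, j = 8.
i stops at index 1 (arr[1]=15 > 1), j stops at index 8 (arr[8]=1 <= 1): swap arr[1] and arr[8], array becomes [1, 1, 39, 24, 6, 33, 16, 20, 15]
i ends at 2, j ends at 1: the pointers have crossed (j < i), so scanning stops.

Swap pivot arr[0] with arr[1] to place pivot at position 1: [1, 1, 39, 24, 6, 33, 16, 20, 15]
Pivot position: 1

After partitioning with pivot 1, the array becomes [1, 1, 39, 24, 6, 33, 16, 20, 15]. The pivot is placed at index 1. All elements to the left of the pivot are <= 1, and all elements to the right are > 1.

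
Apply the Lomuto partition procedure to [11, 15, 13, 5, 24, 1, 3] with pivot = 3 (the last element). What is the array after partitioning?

Lomuto partition with pivot = 3:

Initial array: [11, 15, 13, 5, 24, 1, 3]

arr[0]=11 > 3: no swap
arr[1]=15 > 3: no swap
arr[2]=13 > 3: no swap
arr[3]=5 > 3: no swap
arr[4]=24 > 3: no swap
arr[5]=1 <= 3: swap with position 0, array becomes [1, 15, 13, 5, 24, 11, 3]

Place pivot at position 1: [1, 3, 13, 5, 24, 11, 15]
Pivot position: 1

After partitioning with pivot 3, the array becomes [1, 3, 13, 5, 24, 11, 15]. The pivot is placed at index 1. All elements to the left of the pivot are <= 3, and all elements to the right are > 3.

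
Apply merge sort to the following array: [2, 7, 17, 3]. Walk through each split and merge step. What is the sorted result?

Merge sort trace:

Split: [2, 7, 17, 3] -> [2, 7] and [17, 3]
  Split: [2, 7] -> [2] and [7]
  Merge: [2] + [7] -> [2, 7]
  Split: [17, 3] -> [17] and [3]
  Merge: [17] + [3] -> [3, 17]
Merge: [2, 7] + [3, 17] -> [2, 3, 7, 17]

Final sorted array: [2, 3, 7, 17]

The merge sort proceeds by recursively splitting the array and merging sorted halves.
After all merges, the sorted array is [2, 3, 7, 17].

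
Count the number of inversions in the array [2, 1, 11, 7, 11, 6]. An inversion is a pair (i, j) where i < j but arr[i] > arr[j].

Finding inversions in [2, 1, 11, 7, 11, 6]:

(0, 1): arr[0]=2 > arr[1]=1
(2, 3): arr[2]=11 > arr[3]=7
(2, 5): arr[2]=11 > arr[5]=6
(3, 5): arr[3]=7 > arr[5]=6
(4, 5): arr[4]=11 > arr[5]=6

Total inversions: 5

The array has 5 inversion(s): (0,1), (2,3), (2,5), (3,5), (4,5). Each pair (i,j) satisfies i < j and arr[i] > arr[j].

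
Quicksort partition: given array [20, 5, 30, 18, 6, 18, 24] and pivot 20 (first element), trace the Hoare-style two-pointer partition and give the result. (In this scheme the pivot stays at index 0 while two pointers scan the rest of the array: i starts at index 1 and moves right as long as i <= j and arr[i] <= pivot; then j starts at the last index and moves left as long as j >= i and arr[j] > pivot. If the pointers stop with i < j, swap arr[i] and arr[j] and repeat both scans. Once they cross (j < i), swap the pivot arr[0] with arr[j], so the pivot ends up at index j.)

Hoare-style two-pointer partition with pivot = 20:

Initial array: [20, 5, 30, 18, 6, 18, 24]

Pointers start at i = 1, j = 6.
i stops at index 2 (arr[2]=30 > 20), j stops at index 5 (arr[5]=18 <= 20): swap arr[2] and arr[5], array becomes [20, 5, 18, 18, 6, 30, 24]
i ends at 5, j ends at 4: the pointers have crossed (j < i), so scanning stops.

Swap pivot arr[0] with arr[4] to place pivot at position 4: [6, 5, 18, 18, 20, 30, 24]
Pivot position: 4

After partitioning with pivot 20, the array becomes [6, 5, 18, 18, 20, 30, 24]. The pivot is placed at index 4. All elements to the left of the pivot are <= 20, and all elements to the right are > 20.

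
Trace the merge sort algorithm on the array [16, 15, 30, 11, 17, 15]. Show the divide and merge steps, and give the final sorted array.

Merge sort trace:

Split: [16, 15, 30, 11, 17, 15] -> [16, 15, 30] and [11, 17, 15]
  Split: [16, 15, 30] -> [16] and [15, 30]
    Split: [15, 30] -> [15] and [30]
    Merge: [15] + [30] -> [15, 30]
  Merge: [16] + [15, 30] -> [15, 16, 30]
  Split: [11, 17, 15] -> [11] and [17, 15]
    Split: [17, 15] -> [17] and [15]
    Merge: [17] + [15] -> [15, 17]
  Merge: [11] + [15, 17] -> [11, 15, 17]
Merge: [15, 16, 30] + [11, 15, 17] -> [11, 15, 15, 16, 17, 30]

Final sorted array: [11, 15, 15, 16, 17, 30]

The merge sort proceeds by recursively splitting the array and merging sorted halves.
After all merges, the sorted array is [11, 15, 15, 16, 17, 30].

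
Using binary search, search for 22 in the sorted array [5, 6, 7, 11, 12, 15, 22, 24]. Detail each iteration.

Binary search for 22 in [5, 6, 7, 11, 12, 15, 22, 24]:

lo=0, hi=7, mid=3, arr[mid]=11 -> 11 < 22, search right half
lo=4, hi=7, mid=5, arr[mid]=15 -> 15 < 22, search right half
lo=6, hi=7, mid=6, arr[mid]=22 -> Found target at index 6!

Binary search finds 22 at index 6 after 3 comparisons. The search repeatedly halves the search space by comparing with the middle element.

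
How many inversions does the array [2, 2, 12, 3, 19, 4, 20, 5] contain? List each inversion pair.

Finding inversions in [2, 2, 12, 3, 19, 4, 20, 5]:

(2, 3): arr[2]=12 > arr[3]=3
(2, 5): arr[2]=12 > arr[5]=4
(2, 7): arr[2]=12 > arr[7]=5
(4, 5): arr[4]=19 > arr[5]=4
(4, 7): arr[4]=19 > arr[7]=5
(6, 7): arr[6]=20 > arr[7]=5

Total inversions: 6

The array has 6 inversion(s): (2,3), (2,5), (2,7), (4,5), (4,7), (6,7). Each pair (i,j) satisfies i < j and arr[i] > arr[j].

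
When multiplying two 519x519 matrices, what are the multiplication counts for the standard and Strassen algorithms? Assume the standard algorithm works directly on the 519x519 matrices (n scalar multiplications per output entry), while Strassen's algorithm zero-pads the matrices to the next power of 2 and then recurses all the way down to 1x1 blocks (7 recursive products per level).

Matrix multiplication for 519x519 matrices:

Strassen's algorithm requires power-of-2 dimensions. Pad 519x519 to 1024x1024 (next power of 2).

Standard algorithm: 519^3 = 139798359 multiplications
Strassen's algorithm: 7^(log2(1024)) = 7^10 = 282475249 multiplications
Difference: 139798359 - 282475249 = -142676890 (Strassen uses MORE here due to padding overhead — for small or just-over-power-of-2 n, padding can outweigh the per-level savings)

Standard: 139798359 multiplications (519^3). Strassen: 282475249 multiplications (7^10, after padding to 1024x1024). Strassen reduces 8 recursive multiplications to 7 at each level.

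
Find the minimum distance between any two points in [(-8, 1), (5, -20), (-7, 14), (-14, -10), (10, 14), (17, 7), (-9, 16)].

Computing all pairwise distances among 7 points:

d((-8, 1), (5, -20)) = 24.6982
d((-8, 1), (-7, 14)) = 13.0384
d((-8, 1), (-14, -10)) = 12.53
d((-8, 1), (10, 14)) = 22.2036
d((-8, 1), (17, 7)) = 25.7099
d((-8, 1), (-9, 16)) = 15.0333
d((5, -20), (-7, 14)) = 36.0555
d((5, -20), (-14, -10)) = 21.4709
d((5, -20), (10, 14)) = 34.3657
d((5, -20), (17, 7)) = 29.5466
d((5, -20), (-9, 16)) = 38.6264
d((-7, 14), (-14, -10)) = 25.0
d((-7, 14), (10, 14)) = 17.0
d((-7, 14), (17, 7)) = 25.0
d((-7, 14), (-9, 16)) = 2.8284 <-- minimum
d((-14, -10), (10, 14)) = 33.9411
d((-14, -10), (17, 7)) = 35.3553
d((-14, -10), (-9, 16)) = 26.4764
d((10, 14), (17, 7)) = 9.8995
d((10, 14), (-9, 16)) = 19.105
d((17, 7), (-9, 16)) = 27.5136

Closest pair: (-7, 14) and (-9, 16) with distance 2.8284

The closest pair is (-7, 14) and (-9, 16) with Euclidean distance 2.8284. For 7 points, brute-force pairwise comparison is shown above. For large n, the divide-and-conquer algorithm (sort by x, recurse on halves, check the dividing strip) achieves O(n log n).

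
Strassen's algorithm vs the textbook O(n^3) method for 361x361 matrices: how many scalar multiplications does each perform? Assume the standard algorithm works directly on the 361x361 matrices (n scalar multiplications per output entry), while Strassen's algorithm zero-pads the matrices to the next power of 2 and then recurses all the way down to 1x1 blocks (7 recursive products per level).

Matrix multiplication for 361x361 matrices:

Strassen's algorithm requires power-of-2 dimensions. Pad 361x361 to 512x512 (next power of 2).

Standard algorithm: 361^3 = 47045881 multiplications
Strassen's algorithm: 7^(log2(512)) = 7^9 = 40353607 multiplications
Savings: 47045881 - 40353607 = 6692274 multiplications

Standard: 47045881 multiplications (361^3). Strassen: 40353607 multiplications (7^9, after padding to 512x512). Strassen reduces 8 recursive multiplications to 7 at each level.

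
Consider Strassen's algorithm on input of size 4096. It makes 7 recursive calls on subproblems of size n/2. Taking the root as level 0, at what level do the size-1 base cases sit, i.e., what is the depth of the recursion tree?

For divide and conquer with division factor 2:

Problem sizes at each level:
Level 0: 4096
Level 1: 2048
Level 2: 1024
Level 3: 512
Level 4: 256
Level 5: 128
Level 6: 64
Level 7: 32
Level 8: 16
Level 9: 8
Level 10: 4
Level 11: 2
Level 12: 1

The root is level 0 and the size-1 base case is level 12 (the tree spans levels 0 through 12, i.e. 13 levels counting the root), so the depth is the number of divisions: log_2(4096) = 12

The recursion tree depth is log_2(4096) = 12. At each level, the problem size is divided by 2, so it takes 12 divisions to reduce to a base case of size 1. The algorithm makes 7 recursive calls at each level.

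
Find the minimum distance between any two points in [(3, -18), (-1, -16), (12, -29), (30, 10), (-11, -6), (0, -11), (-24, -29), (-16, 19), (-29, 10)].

Computing all pairwise distances among 9 points:

d((3, -18), (-1, -16)) = 4.4721 <-- minimum
d((3, -18), (12, -29)) = 14.2127
d((3, -18), (30, 10)) = 38.8973
d((3, -18), (-11, -6)) = 18.4391
d((3, -18), (0, -11)) = 7.6158
d((3, -18), (-24, -29)) = 29.1548
d((3, -18), (-16, 19)) = 41.5933
d((3, -18), (-29, 10)) = 42.5206
d((-1, -16), (12, -29)) = 18.3848
d((-1, -16), (30, 10)) = 40.4599
d((-1, -16), (-11, -6)) = 14.1421
d((-1, -16), (0, -11)) = 5.099
d((-1, -16), (-24, -29)) = 26.4197
d((-1, -16), (-16, 19)) = 38.0789
d((-1, -16), (-29, 10)) = 38.2099
d((12, -29), (30, 10)) = 42.9535
d((12, -29), (-11, -6)) = 32.5269
d((12, -29), (0, -11)) = 21.6333
d((12, -29), (-24, -29)) = 36.0
d((12, -29), (-16, 19)) = 55.5698
d((12, -29), (-29, 10)) = 56.5862
d((30, 10), (-11, -6)) = 44.0114
d((30, 10), (0, -11)) = 36.6197
d((30, 10), (-24, -29)) = 66.6108
d((30, 10), (-16, 19)) = 46.8722
d((30, 10), (-29, 10)) = 59.0
d((-11, -6), (0, -11)) = 12.083
d((-11, -6), (-24, -29)) = 26.4197
d((-11, -6), (-16, 19)) = 25.4951
d((-11, -6), (-29, 10)) = 24.0832
d((0, -11), (-24, -29)) = 30.0
d((0, -11), (-16, 19)) = 34.0
d((0, -11), (-29, 10)) = 35.805
d((-24, -29), (-16, 19)) = 48.6621
d((-24, -29), (-29, 10)) = 39.3192
d((-16, 19), (-29, 10)) = 15.8114

Closest pair: (3, -18) and (-1, -16) with distance 4.4721

The closest pair is (3, -18) and (-1, -16) with Euclidean distance 4.4721. For 9 points, brute-force pairwise comparison is shown above. For large n, the divide-and-conquer algorithm (sort by x, recurse on halves, check the dividing strip) achieves O(n log n).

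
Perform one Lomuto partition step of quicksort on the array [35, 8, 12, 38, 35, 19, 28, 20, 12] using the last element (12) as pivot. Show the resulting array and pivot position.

Lomuto partition with pivot = 12:

Initial array: [35, 8, 12, 38, 35, 19, 28, 20, 12]

arr[0]=35 > 12: no swap
arr[1]=8 <= 12: swap with position 0, array becomes [8, 35, 12, 38, 35, 19, 28, 20, 12]
arr[2]=12 <= 12: swap with position 1, array becomes [8, 12, 35, 38, 35, 19, 28, 20, 12]
arr[3]=38 > 12: no swap
arr[4]=35 > 12: no swap
arr[5]=19 > 12: no swap
arr[6]=28 > 12: no swap
arr[7]=20 > 12: no swap

Place pivot at position 2: [8, 12, 12, 38, 35, 19, 28, 20, 35]
Pivot position: 2

After partitioning with pivot 12, the array becomes [8, 12, 12, 38, 35, 19, 28, 20, 35]. The pivot is placed at index 2. All elements to the left of the pivot are <= 12, and all elements to the right are > 12.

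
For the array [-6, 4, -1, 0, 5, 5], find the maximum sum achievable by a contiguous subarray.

Using Kadane's algorithm on [-6, 4, -1, 0, 5, 5]:

Scanning through the array:
Position 1 (value 4): max_ending_here = 4, max_so_far = 4
Position 2 (value -1): max_ending_here = 3, max_so_far = 4
Position 3 (value 0): max_ending_here = 3, max_so_far = 4
Position 4 (value 5): max_ending_here = 8, max_so_far = 8
Position 5 (value 5): max_ending_here = 13, max_so_far = 13

Maximum subarray: [4, -1, 0, 5, 5]
Maximum sum: 13

The maximum subarray is [4, -1, 0, 5, 5] with sum 13. This subarray runs from index 1 to index 5.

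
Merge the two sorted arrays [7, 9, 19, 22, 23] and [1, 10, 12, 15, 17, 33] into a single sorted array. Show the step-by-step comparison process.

Merging process:

Compare 7 vs 1: take 1 from right. Merged: [1]
Compare 7 vs 10: take 7 from left. Merged: [1, 7]
Compare 9 vs 10: take 9 from left. Merged: [1, 7, 9]
Compare 19 vs 10: take 10 from right. Merged: [1, 7, 9, 10]
Compare 19 vs 12: take 12 from right. Merged: [1, 7, 9, 10, 12]
Compare 19 vs 15: take 15 from right. Merged: [1, 7, 9, 10, 12, 15]
Compare 19 vs 17: take 17 from right. Merged: [1, 7, 9, 10, 12, 15, 17]
Compare 19 vs 33: take 19 from left. Merged: [1, 7, 9, 10, 12, 15, 17, 19]
Compare 22 vs 33: take 22 from left. Merged: [1, 7, 9, 10, 12, 15, 17, 19, 22]
Compare 23 vs 33: take 23 from left. Merged: [1, 7, 9, 10, 12, 15, 17, 19, 22, 23]
Append remaining from right: [33]. Merged: [1, 7, 9, 10, 12, 15, 17, 19, 22, 23, 33]

Final merged array: [1, 7, 9, 10, 12, 15, 17, 19, 22, 23, 33]
Total comparisons: 10

The merged array is [1, 7, 9, 10, 12, 15, 17, 19, 22, 23, 33], requiring 10 comparisons. The merge step runs in O(n) time where n is the total number of elements.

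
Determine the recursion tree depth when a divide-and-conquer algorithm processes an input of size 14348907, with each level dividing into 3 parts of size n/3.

For divide and conquer with division factor 3:

Problem sizes at each level:
Level 0: 14348907
Level 1: 4782969
Level 2: 1594323
Level 3: 531441
Level 4: 177147
Level 5: 59049
Level 6: 19683
Level 7: 6561
Level 8: 2187
Level 9: 729
Level 10: 243
Level 11: 81
Level 12: 27
Level 13: 9
Level 14: 3
Level 15: 1

The root is level 0 and the size-1 base case is level 15 (the tree spans levels 0 through 15, i.e. 16 levels counting the root), so the depth is the number of divisions: log_3(14348907) = 15

The recursion tree depth is log_3(14348907) = 15. At each level, the problem size is divided by 3, so it takes 15 divisions to reduce to a base case of size 1. The algorithm makes 3 recursive calls at each level.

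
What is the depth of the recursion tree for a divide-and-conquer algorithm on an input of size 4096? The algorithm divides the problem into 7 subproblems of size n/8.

For divide and conquer with division factor 8:

Problem sizes at each level:
Level 0: 4096
Level 1: 512
Level 2: 64
Level 3: 8
Level 4: 1

The root is level 0 and the size-1 base case is level 4 (the tree spans levels 0 through 4, i.e. 5 levels counting the root), so the depth is the number of divisions: log_8(4096) = 4

The recursion tree depth is log_8(4096) = 4. At each level, the problem size is divided by 8, so it takes 4 divisions to reduce to a base case of size 1. The algorithm makes 7 recursive calls at each level.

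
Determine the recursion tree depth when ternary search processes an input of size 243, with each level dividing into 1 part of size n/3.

For divide and conquer with division factor 3:

Problem sizes at each level:
Level 0: 243
Level 1: 81
Level 2: 27
Level 3: 9
Level 4: 3
Level 5: 1

The root is level 0 and the size-1 base case is level 5 (the tree spans levels 0 through 5, i.e. 6 levels counting the root), so the depth is the number of divisions: log_3(243) = 5

The recursion tree depth is log_3(243) = 5. At each level, the problem size is divided by 3, so it takes 5 divisions to reduce to a base case of size 1. The algorithm makes 1 recursive call at each level.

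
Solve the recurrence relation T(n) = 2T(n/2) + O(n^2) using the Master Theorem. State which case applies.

Master Theorem for T(n) = 2T(n/2) + O(n^2):

a = 2, b = 2, c = 2
log_b(a) = log_2(2) = 1.0000

Case 3: c = 2 > log_2(2) = 1.0000
T(n) = O(n^2) = O(n^2)

For T(n) = 2T(n/2) + O(n^2): log_2(2) = 1.0000. This is Case 3 of the Master Theorem (c > log_b(a), work dominated by root), giving O(n^2).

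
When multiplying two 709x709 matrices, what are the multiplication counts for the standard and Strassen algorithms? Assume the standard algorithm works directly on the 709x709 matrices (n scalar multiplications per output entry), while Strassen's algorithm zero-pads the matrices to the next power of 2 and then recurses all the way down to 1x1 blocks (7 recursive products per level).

Matrix multiplication for 709x709 matrices:

Strassen's algorithm requires power-of-2 dimensions. Pad 709x709 to 1024x1024 (next power of 2).

Standard algorithm: 709^3 = 356400829 multiplications
Strassen's algorithm: 7^(log2(1024)) = 7^10 = 282475249 multiplications
Savings: 356400829 - 282475249 = 73925580 multiplications

Standard: 356400829 multiplications (709^3). Strassen: 282475249 multiplications (7^10, after padding to 1024x1024). Strassen reduces 8 recursive multiplications to 7 at each level.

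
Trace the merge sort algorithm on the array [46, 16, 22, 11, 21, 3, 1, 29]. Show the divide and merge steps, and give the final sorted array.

Merge sort trace:

Split: [46, 16, 22, 11, 21, 3, 1, 29] -> [46, 16, 22, 11] and [21, 3, 1, 29]
  Split: [46, 16, 22, 11] -> [46, 16] and [22, 11]
    Split: [46, 16] -> [46] and [16]
    Merge: [46] + [16] -> [16, 46]
    Split: [22, 11] -> [22] and [11]
    Merge: [22] + [11] -> [11, 22]
  Merge: [16, 46] + [11, 22] -> [11, 16, 22, 46]
  Split: [21, 3, 1, 29] -> [21, 3] and [1, 29]
    Split: [21, 3] -> [21] and [3]
    Merge: [21] + [3] -> [3, 21]
    Split: [1, 29] -> [1] and [29]
    Merge: [1] + [29] -> [1, 29]
  Merge: [3, 21] + [1, 29] -> [1, 3, 21, 29]
Merge: [11, 16, 22, 46] + [1, 3, 21, 29] -> [1, 3, 11, 16, 21, 22, 29, 46]

Final sorted array: [1, 3, 11, 16, 21, 22, 29, 46]

The merge sort proceeds by recursively splitting the array and merging sorted halves.
After all merges, the sorted array is [1, 3, 11, 16, 21, 22, 29, 46].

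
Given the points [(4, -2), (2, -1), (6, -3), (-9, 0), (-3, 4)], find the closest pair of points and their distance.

Computing all pairwise distances among 5 points:

d((4, -2), (2, -1)) = 2.2361 <-- minimum
d((4, -2), (6, -3)) = 2.2361 <-- minimum
d((4, -2), (-9, 0)) = 13.1529
d((4, -2), (-3, 4)) = 9.2195
d((2, -1), (6, -3)) = 4.4721
d((2, -1), (-9, 0)) = 11.0454
d((2, -1), (-3, 4)) = 7.0711
d((6, -3), (-9, 0)) = 15.2971
d((6, -3), (-3, 4)) = 11.4018
d((-9, 0), (-3, 4)) = 7.2111

Minimum distance: 2.2361 (tie among 2 pairs: (4, -2) and (2, -1); (4, -2) and (6, -3))

The minimum Euclidean distance is 2.2361. There is a tie: 2 pairs achieve this minimum — (4, -2) and (2, -1); (4, -2) and (6, -3). Any of these is a valid closest pair. For 5 points, brute-force pairwise comparison is shown above. For large n, the divide-and-conquer algorithm (sort by x, recurse on halves, check the dividing strip) achieves O(n log n).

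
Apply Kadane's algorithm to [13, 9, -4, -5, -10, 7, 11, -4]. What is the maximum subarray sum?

Using Kadane's algorithm on [13, 9, -4, -5, -10, 7, 11, -4]:

Scanning through the array:
Position 1 (value 9): max_ending_here = 22, max_so_far = 22
Position 2 (value -4): max_ending_here = 18, max_so_far = 22
Position 3 (value -5): max_ending_here = 13, max_so_far = 22
Position 4 (value -10): max_ending_here = 3, max_so_far = 22
Position 5 (value 7): max_ending_here = 10, max_so_far = 22
Position 6 (value 11): max_ending_here = 21, max_so_far = 22
Position 7 (value -4): max_ending_here = 17, max_so_far = 22

Maximum subarray: [13, 9]
Maximum sum: 22

The maximum subarray is [13, 9] with sum 22. This subarray runs from index 0 to index 1.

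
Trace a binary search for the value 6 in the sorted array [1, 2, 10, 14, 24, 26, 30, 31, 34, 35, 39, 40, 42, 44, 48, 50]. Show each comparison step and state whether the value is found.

Binary search for 6 in [1, 2, 10, 14, 24, 26, 30, 31, 34, 35, 39, 40, 42, 44, 48, 50]:

lo=0, hi=15, mid=7, arr[mid]=31 -> 31 > 6, search left half
lo=0, hi=6, mid=3, arr[mid]=14 -> 14 > 6, search left half
lo=0, hi=2, mid=1, arr[mid]=2 -> 2 < 6, search right half
lo=2, hi=2, mid=2, arr[mid]=10 -> 10 > 6, search left half
lo=2 > hi=1, target 6 not found

Binary search determines that 6 is not in the array after 4 comparisons. The search space was exhausted without finding the target.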